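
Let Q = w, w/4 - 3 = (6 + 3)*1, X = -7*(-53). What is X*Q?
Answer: 17808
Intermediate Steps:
X = 371
w = 48 (w = 12 + 4*((6 + 3)*1) = 12 + 4*(9*1) = 12 + 4*9 = 12 + 36 = 48)
Q = 48
X*Q = 371*48 = 17808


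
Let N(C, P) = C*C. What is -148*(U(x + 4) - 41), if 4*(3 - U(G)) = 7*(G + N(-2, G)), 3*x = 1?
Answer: 23347/3 ≈ 7782.3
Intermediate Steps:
x = ⅓ (x = (⅓)*1 = ⅓ ≈ 0.33333)
N(C, P) = C²
U(G) = -4 - 7*G/4 (U(G) = 3 - 7*(G + (-2)²)/4 = 3 - 7*(G + 4)/4 = 3 - 7*(4 + G)/4 = 3 - (28 + 7*G)/4 = 3 + (-7 - 7*G/4) = -4 - 7*G/4)
-148*(U(x + 4) - 41) = -148*((-4 - 7*(⅓ + 4)/4) - 41) = -148*((-4 - 7/4*13/3) - 41) = -148*((-4 - 91/12) - 41) = -148*(-139/12 - 41) = -148*(-631/12) = 23347/3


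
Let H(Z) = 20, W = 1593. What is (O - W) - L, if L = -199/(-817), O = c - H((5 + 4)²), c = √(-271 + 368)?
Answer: -1318020/817 + √97 ≈ -1603.4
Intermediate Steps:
c = √97 ≈ 9.8489
O = -20 + √97 (O = √97 - 1*20 = √97 - 20 = -20 + √97 ≈ -10.151)
L = 199/817 (L = -199*(-1/817) = 199/817 ≈ 0.24357)
(O - W) - L = ((-20 + √97) - 1*1593) - 1*199/817 = ((-20 + √97) - 1593) - 199/817 = (-1613 + √97) - 199/817 = -1318020/817 + √97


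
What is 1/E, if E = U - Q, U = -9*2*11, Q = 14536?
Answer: -1/14734 ≈ -6.7870e-5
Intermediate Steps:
U = -198 (U = -18*11 = -198)
E = -14734 (E = -198 - 1*14536 = -198 - 14536 = -14734)
1/E = 1/(-14734) = -1/14734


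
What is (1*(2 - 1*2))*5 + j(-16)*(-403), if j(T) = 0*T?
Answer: 0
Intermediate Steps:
j(T) = 0
(1*(2 - 1*2))*5 + j(-16)*(-403) = (1*(2 - 1*2))*5 + 0*(-403) = (1*(2 - 2))*5 + 0 = (1*0)*5 + 0 = 0*5 + 0 = 0 + 0 = 0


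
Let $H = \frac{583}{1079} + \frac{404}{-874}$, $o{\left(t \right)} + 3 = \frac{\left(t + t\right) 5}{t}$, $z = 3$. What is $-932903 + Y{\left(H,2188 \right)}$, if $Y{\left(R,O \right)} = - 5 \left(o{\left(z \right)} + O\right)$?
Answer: $-943878$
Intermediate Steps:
$o{\left(t \right)} = 7$ ($o{\left(t \right)} = -3 + \frac{\left(t + t\right) 5}{t} = -3 + \frac{2 t 5}{t} = -3 + \frac{10 t}{t} = -3 + 10 = 7$)
$H = \frac{36813}{471523}$ ($H = 583 \cdot \frac{1}{1079} + 404 \left(- \frac{1}{874}\right) = \frac{583}{1079} - \frac{202}{437} = \frac{36813}{471523} \approx 0.078073$)
$Y{\left(R,O \right)} = -35 - 5 O$ ($Y{\left(R,O \right)} = - 5 \left(7 + O\right) = -35 - 5 O$)
$-932903 + Y{\left(H,2188 \right)} = -932903 - 10975 = -943878$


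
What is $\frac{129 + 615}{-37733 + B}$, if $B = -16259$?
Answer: $- \frac{93}{6749} \approx -0.01378$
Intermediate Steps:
$\frac{129 + 615}{-37733 + B} = \frac{129 + 615}{-37733 - 16259} = \frac{744}{-53992} = 744 \left(- \frac{1}{53992}\right) = - \frac{93}{6749}$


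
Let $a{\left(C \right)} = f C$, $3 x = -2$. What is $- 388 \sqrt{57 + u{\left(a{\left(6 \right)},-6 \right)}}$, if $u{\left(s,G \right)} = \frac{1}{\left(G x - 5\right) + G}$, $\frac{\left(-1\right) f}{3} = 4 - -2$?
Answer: $- \frac{388 \sqrt{2786}}{7} \approx -2925.7$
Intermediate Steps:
$x = - \frac{2}{3}$ ($x = \frac{1}{3} \left(-2\right) = - \frac{2}{3} \approx -0.66667$)
$f = -18$ ($f = - 3 \left(4 - -2\right) = - 3 \left(4 + 2\right) = \left(-3\right) 6 = -18$)
$a{\left(C \right)} = - 18 C$
$u{\left(s,G \right)} = \frac{1}{-5 + \frac{G}{3}}$ ($u{\left(s,G \right)} = \frac{1}{\left(G \left(- \frac{2}{3}\right) - 5\right) + G} = \frac{1}{\left(- \frac{2 G}{3} - 5\right) + G} = \frac{1}{\left(-5 - \frac{2 G}{3}\right) + G} = \frac{1}{-5 + \frac{G}{3}}$)
$- 388 \sqrt{57 + u{\left(a{\left(6 \right)},-6 \right)}} = - 388 \sqrt{57 + \frac{3}{-15 - 6}} = - 388 \sqrt{57 + \frac{3}{-21}} = - 388 \sqrt{57 + 3 \left(- \frac{1}{21}\right)} = - 388 \sqrt{57 - \frac{1}{7}} = - 388 \sqrt{\frac{398}{7}} = - 388 \frac{\sqrt{2786}}{7} = - \frac{388 \sqrt{2786}}{7}$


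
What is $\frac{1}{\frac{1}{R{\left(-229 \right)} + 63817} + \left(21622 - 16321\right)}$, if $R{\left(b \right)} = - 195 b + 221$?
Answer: $\frac{108693}{576181594} \approx 0.00018864$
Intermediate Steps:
$R{\left(b \right)} = 221 - 195 b$
$\frac{1}{\frac{1}{R{\left(-229 \right)} + 63817} + \left(21622 - 16321\right)} = \frac{1}{\frac{1}{\left(221 - -44655\right) + 63817} + \left(21622 - 16321\right)} = \frac{1}{\frac{1}{\left(221 + 44655\right) + 63817} + \left(21622 - 16321\right)} = \frac{1}{\frac{1}{44876 + 63817} + 5301} = \frac{1}{\frac{1}{108693} + 5301} = \frac{1}{\frac{576181594}{108693}} = \frac{108693}{576181594}$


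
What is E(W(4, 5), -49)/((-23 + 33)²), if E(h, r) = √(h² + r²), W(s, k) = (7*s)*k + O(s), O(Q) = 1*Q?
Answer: √23137/100 ≈ 1.5211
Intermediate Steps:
O(Q) = Q
W(s, k) = s + 7*k*s (W(s, k) = (7*s)*k + s = 7*k*s + s = s + 7*k*s)
E(W(4, 5), -49)/((-23 + 33)²) = √((4*(1 + 7*5))² + (-49)²)/((-23 + 33)²) = √((4*(1 + 35))² + 2401)/(10²) = √((4*36)² + 2401)/100 = √(144² + 2401)*(1/100) = √(20736 + 2401)*(1/100) = √23137*(1/100) = √23137/100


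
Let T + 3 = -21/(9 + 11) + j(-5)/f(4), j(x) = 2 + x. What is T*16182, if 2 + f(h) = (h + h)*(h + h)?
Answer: -663201/10 ≈ -66320.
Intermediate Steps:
f(h) = -2 + 4*h**2 (f(h) = -2 + (h + h)*(h + h) = -2 + (2*h)*(2*h) = -2 + 4*h**2)
T = -2541/620 (T = -3 + (-21/(9 + 11) + (2 - 5)/(-2 + 4*4**2)) = -3 + (-21/20 - 3/(-2 + 4*16)) = -3 + (-21*1/20 - 3/(-2 + 64)) = -3 + (-21/20 - 3/62) = -3 - 681/620 = -2541/620 ≈ -4.0984)
T*16182 = -2541/620*16182 = -663201/10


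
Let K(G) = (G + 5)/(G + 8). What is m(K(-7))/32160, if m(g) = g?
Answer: -1/16080 ≈ -6.2189e-5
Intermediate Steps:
K(G) = (5 + G)/(8 + G)
m(K(-7))/32160 = ((5 - 7)/(8 - 7))/32160 = (-2/1)*(1/32160) = (1*(-2))*(1/32160) = -2*1/32160 = -1/16080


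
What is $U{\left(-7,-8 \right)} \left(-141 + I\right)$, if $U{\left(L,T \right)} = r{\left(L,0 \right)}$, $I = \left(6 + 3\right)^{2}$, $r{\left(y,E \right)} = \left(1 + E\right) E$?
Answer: $0$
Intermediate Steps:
$r{\left(y,E \right)} = E \left(1 + E\right)$
$I = 81$ ($I = 9^{2} = 81$)
$U{\left(L,T \right)} = 0$ ($U{\left(L,T \right)} = 0 \left(1 + 0\right) = 0 \cdot 1 = 0$)
$U{\left(-7,-8 \right)} \left(-141 + I\right) = 0 \left(-141 + 81\right) = 0 \left(-60\right) = 0$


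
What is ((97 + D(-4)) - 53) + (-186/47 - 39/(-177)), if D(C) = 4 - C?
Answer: 133833/2773 ≈ 48.263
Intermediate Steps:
((97 + D(-4)) - 53) + (-186/47 - 39/(-177)) = ((97 + (4 - 1*(-4))) - 53) + (-186/47 - 39/(-177)) = ((97 + (4 + 4)) - 53) + (-186*1/47 - 39*(-1/177)) = ((97 + 8) - 53) + (-186/47 + 13/59) = (105 - 53) - 10363/2773 = 52 - 10363/2773 = 133833/2773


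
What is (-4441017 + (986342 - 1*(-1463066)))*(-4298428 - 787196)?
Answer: 10128574529016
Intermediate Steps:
(-4441017 + (986342 - 1*(-1463066)))*(-4298428 - 787196) = (-4441017 + (986342 + 1463066))*(-5085624) = (-4441017 + 2449408)*(-5085624) = -1991609*(-5085624) = 10128574529016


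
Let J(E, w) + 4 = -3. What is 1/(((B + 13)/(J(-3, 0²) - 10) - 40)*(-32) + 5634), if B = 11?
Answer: 17/118306 ≈ 0.00014370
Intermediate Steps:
J(E, w) = -7 (J(E, w) = -4 - 3 = -7)
1/(((B + 13)/(J(-3, 0²) - 10) - 40)*(-32) + 5634) = 1/(((11 + 13)/(-7 - 10) - 40)*(-32) + 5634) = 1/((24/(-17) - 40)*(-32) + 5634) = 1/((24*(-1/17) - 40)*(-32) + 5634) = 1/((-24/17 - 40)*(-32) + 5634) = 1/(-704/17*(-32) + 5634) = 1/(22528/17 + 5634) = 1/(118306/17) = 17/118306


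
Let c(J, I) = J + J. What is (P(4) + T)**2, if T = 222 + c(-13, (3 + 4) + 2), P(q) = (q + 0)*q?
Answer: 44944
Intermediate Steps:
c(J, I) = 2*J
P(q) = q**2 (P(q) = q*q = q**2)
T = 196 (T = 222 + 2*(-13) = 222 - 26 = 196)
(P(4) + T)**2 = (4**2 + 196)**2 = (16 + 196)**2 = 212**2 = 44944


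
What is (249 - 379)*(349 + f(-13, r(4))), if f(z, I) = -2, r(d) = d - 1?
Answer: -45110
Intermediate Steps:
r(d) = -1 + d
(249 - 379)*(349 + f(-13, r(4))) = (249 - 379)*(349 - 2) = -130*347 = -45110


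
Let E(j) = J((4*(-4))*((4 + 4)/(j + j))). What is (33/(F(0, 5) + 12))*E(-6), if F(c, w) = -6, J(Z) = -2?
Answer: -11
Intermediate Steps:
E(j) = -2
(33/(F(0, 5) + 12))*E(-6) = (33/(-6 + 12))*(-2) = (33/6)*(-2) = (33*(1/6))*(-2) = (11/2)*(-2) = -11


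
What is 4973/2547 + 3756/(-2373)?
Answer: 744799/2014677 ≈ 0.36969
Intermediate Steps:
4973/2547 + 3756/(-2373) = 4973*(1/2547) + 3756*(-1/2373) = 4973/2547 - 1252/791 = 744799/2014677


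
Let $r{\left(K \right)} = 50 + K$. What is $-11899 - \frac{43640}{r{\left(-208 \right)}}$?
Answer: $- \frac{918201}{79} \approx -11623.0$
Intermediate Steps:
$-11899 - \frac{43640}{r{\left(-208 \right)}} = -11899 - \frac{43640}{50 - 208} = -11899 - \frac{43640}{-158} = -11899 - - \frac{21820}{79} = -11899 + \frac{21820}{79} = - \frac{918201}{79}$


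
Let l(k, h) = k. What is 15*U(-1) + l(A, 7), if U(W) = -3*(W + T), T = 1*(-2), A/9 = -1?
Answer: 126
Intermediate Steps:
A = -9 (A = 9*(-1) = -9)
T = -2
U(W) = 6 - 3*W (U(W) = -3*(W - 2) = -3*(-2 + W) = 6 - 3*W)
15*U(-1) + l(A, 7) = 15*(6 - 3*(-1)) - 9 = 15*(6 + 3) - 9 = 15*9 - 9 = 135 - 9 = 126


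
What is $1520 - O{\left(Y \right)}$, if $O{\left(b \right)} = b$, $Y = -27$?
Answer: $1547$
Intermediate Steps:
$1520 - O{\left(Y \right)} = 1520 - -27 = 1520 + 27 = 1547$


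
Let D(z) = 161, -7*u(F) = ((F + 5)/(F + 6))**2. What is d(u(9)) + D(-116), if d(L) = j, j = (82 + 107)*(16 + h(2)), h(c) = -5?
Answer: 2240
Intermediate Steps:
u(F) = -(5 + F)**2/(7*(6 + F)**2) (u(F) = -(F + 5)**2/(F + 6)**2/7 = -(5 + F)**2/(6 + F)**2/7 = -(5 + F)**2/(7*(6 + F)**2))
j = 2079 (j = (82 + 107)*(16 - 5) = 189*11 = 2079)
d(L) = 2079
d(u(9)) + D(-116) = 2079 + 161 = 2240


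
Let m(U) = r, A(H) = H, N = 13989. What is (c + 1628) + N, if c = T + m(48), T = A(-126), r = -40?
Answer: 15451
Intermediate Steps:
m(U) = -40
T = -126
c = -166 (c = -126 - 40 = -166)
(c + 1628) + N = (-166 + 1628) + 13989 = 1462 + 13989 = 15451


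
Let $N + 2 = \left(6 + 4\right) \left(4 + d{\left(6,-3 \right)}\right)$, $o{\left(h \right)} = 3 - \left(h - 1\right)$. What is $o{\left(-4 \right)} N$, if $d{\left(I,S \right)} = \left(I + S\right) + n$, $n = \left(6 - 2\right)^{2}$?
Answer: $1824$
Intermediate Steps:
$n = 16$ ($n = 4^{2} = 16$)
$d{\left(I,S \right)} = 16 + I + S$ ($d{\left(I,S \right)} = \left(I + S\right) + 16 = 16 + I + S$)
$o{\left(h \right)} = 4 - h$ ($o{\left(h \right)} = 3 - \left(h - 1\right) = 3 - \left(-1 + h\right) = 4 - h$)
$N = 228$ ($N = -2 + \left(6 + 4\right) \left(4 + \left(16 + 6 - 3\right)\right) = -2 + 10 \left(4 + 19\right) = -2 + 10 \cdot 23 = -2 + 230 = 228$)
$o{\left(-4 \right)} N = \left(4 - -4\right) 228 = \left(4 + 4\right) 228 = 8 \cdot 228 = 1824$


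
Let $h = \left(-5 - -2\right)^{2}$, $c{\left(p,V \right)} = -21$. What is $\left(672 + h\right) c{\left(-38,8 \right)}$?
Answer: $-14301$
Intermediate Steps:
$h = 9$ ($h = \left(-5 + 2\right)^{2} = \left(-3\right)^{2} = 9$)
$\left(672 + h\right) c{\left(-38,8 \right)} = \left(672 + 9\right) \left(-21\right) = 681 \left(-21\right) = -14301$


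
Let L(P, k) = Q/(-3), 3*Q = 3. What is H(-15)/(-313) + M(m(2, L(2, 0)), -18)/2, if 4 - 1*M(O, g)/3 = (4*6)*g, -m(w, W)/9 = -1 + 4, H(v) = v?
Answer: 204717/313 ≈ 654.05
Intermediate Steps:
Q = 1 (Q = (1/3)*3 = 1)
L(P, k) = -1/3 (L(P, k) = 1/(-3) = 1*(-1/3) = -1/3)
m(w, W) = -27 (m(w, W) = -9*(-1 + 4) = -9*3 = -27)
M(O, g) = 12 - 72*g (M(O, g) = 12 - 3*4*6*g = 12 - 72*g)
H(-15)/(-313) + M(m(2, L(2, 0)), -18)/2 = -15/(-313) + (12 - 72*(-18))/2 = -15*(-1/313) + (12 + 1296)*(1/2) = 15/313 + 1308*(1/2) = 15/313 + 654 = 204717/313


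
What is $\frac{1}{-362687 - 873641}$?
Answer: $- \frac{1}{1236328} \approx -8.0885 \cdot 10^{-7}$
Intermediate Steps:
$\frac{1}{-362687 - 873641} = \frac{1}{-1236328} = - \frac{1}{1236328}$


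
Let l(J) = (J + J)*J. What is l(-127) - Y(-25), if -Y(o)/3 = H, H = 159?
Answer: 32735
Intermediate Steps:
Y(o) = -477 (Y(o) = -3*159 = -477)
l(J) = 2*J² (l(J) = (2*J)*J = 2*J²)
l(-127) - Y(-25) = 2*(-127)² - 1*(-477) = 2*16129 + 477 = 32258 + 477 = 32735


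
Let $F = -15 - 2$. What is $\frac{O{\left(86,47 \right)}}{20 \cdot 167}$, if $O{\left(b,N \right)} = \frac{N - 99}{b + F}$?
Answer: $- \frac{13}{57615} \approx -0.00022564$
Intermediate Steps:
$F = -17$
$O{\left(b,N \right)} = \frac{-99 + N}{-17 + b}$ ($O{\left(b,N \right)} = \frac{N - 99}{b - 17} = \frac{-99 + N}{-17 + b}$)
$\frac{O{\left(86,47 \right)}}{20 \cdot 167} = \frac{\frac{1}{-17 + 86} \left(-99 + 47\right)}{20 \cdot 167} = \frac{\frac{1}{69} \left(-52\right)}{3340} = \frac{1}{69} \left(-52\right) \frac{1}{3340} = \left(- \frac{52}{69}\right) \frac{1}{3340} = - \frac{13}{57615}$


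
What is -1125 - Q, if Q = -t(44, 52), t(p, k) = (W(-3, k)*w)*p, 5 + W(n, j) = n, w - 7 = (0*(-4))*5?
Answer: -3589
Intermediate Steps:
w = 7 (w = 7 + (0*(-4))*5 = 7 + 0*5 = 7 + 0 = 7)
W(n, j) = -5 + n
t(p, k) = -56*p (t(p, k) = ((-5 - 3)*7)*p = (-8*7)*p = -56*p)
Q = 2464 (Q = -(-56)*44 = -1*(-2464) = 2464)
-1125 - Q = -1125 - 1*2464 = -1125 - 2464 = -3589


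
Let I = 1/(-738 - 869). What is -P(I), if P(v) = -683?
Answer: 683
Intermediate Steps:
I = -1/1607 (I = 1/(-1607) = -1/1607 ≈ -0.00062228)
-P(I) = -1*(-683) = 683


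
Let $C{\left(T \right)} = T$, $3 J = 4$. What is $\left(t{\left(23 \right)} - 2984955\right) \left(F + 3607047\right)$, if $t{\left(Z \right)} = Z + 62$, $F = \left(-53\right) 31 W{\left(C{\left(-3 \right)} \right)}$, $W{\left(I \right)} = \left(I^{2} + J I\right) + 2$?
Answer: $-10732237389020$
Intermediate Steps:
$J = \frac{4}{3}$ ($J = \frac{1}{3} \cdot 4 = \frac{4}{3} \approx 1.3333$)
$W{\left(I \right)} = 2 + I^{2} + \frac{4 I}{3}$ ($W{\left(I \right)} = \left(I^{2} + \frac{4 I}{3}\right) + 2 = 2 + I^{2} + \frac{4 I}{3}$)
$F = -11501$ ($F = \left(-53\right) 31 \left(2 + \left(-3\right)^{2} + \frac{4}{3} \left(-3\right)\right) = - 1643 \left(2 + 9 - 4\right) = \left(-1643\right) 7 = -11501$)
$t{\left(Z \right)} = 62 + Z$
$\left(t{\left(23 \right)} - 2984955\right) \left(F + 3607047\right) = \left(\left(62 + 23\right) - 2984955\right) \left(-11501 + 3607047\right) = \left(85 - 2984955\right) 3595546 = \left(-2984870\right) 3595546 = -10732237389020$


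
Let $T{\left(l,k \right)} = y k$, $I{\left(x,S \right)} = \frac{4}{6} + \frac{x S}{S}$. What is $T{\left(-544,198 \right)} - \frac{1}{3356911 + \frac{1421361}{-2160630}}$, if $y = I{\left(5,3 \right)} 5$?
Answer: $\frac{4521062343127940}{805893465841} \approx 5610.0$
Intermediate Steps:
$I{\left(x,S \right)} = \frac{2}{3} + x$ ($I{\left(x,S \right)} = 4 \cdot \frac{1}{6} + \frac{S x}{S} = \frac{2}{3} + x$)
$y = \frac{85}{3}$ ($y = \left(\frac{2}{3} + 5\right) 5 = \frac{17}{3} \cdot 5 = \frac{85}{3} \approx 28.333$)
$T{\left(l,k \right)} = \frac{85 k}{3}$
$T{\left(-544,198 \right)} - \frac{1}{3356911 + \frac{1421361}{-2160630}} = \frac{85}{3} \cdot 198 - \frac{1}{3356911 + \frac{1421361}{-2160630}} = 5610 - \frac{1}{3356911 + 1421361 \left(- \frac{1}{2160630}\right)} = 5610 - \frac{1}{3356911 - \frac{157929}{240070}} = 5610 - \frac{1}{\frac{805893465841}{240070}} = 5610 - \frac{240070}{805893465841} = \frac{4521062343127940}{805893465841}$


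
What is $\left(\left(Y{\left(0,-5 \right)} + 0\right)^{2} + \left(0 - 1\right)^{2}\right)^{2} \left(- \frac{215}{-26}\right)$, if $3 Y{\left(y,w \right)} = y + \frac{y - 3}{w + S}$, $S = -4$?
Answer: $\frac{722830}{85293} \approx 8.4747$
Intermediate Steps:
$Y{\left(y,w \right)} = \frac{y}{3} + \frac{-3 + y}{3 \left(-4 + w\right)}$ ($Y{\left(y,w \right)} = \frac{y + \frac{y - 3}{w - 4}}{3} = \frac{y + \frac{-3 + y}{-4 + w}}{3} = \frac{y}{3} + \frac{-3 + y}{3 \left(-4 + w\right)}$)
$\left(\left(Y{\left(0,-5 \right)} + 0\right)^{2} + \left(0 - 1\right)^{2}\right)^{2} \left(- \frac{215}{-26}\right) = \left(\left(\frac{-1 - 0 + \frac{1}{3} \left(-5\right) 0}{-4 - 5} + 0\right)^{2} + \left(0 - 1\right)^{2}\right)^{2} \left(- \frac{215}{-26}\right) = \left(\left(\frac{-1 + 0 + 0}{-9} + 0\right)^{2} + \left(-1\right)^{2}\right)^{2} \left(\left(-215\right) \left(- \frac{1}{26}\right)\right) = \left(\left(\left(- \frac{1}{9}\right) \left(-1\right) + 0\right)^{2} + 1\right)^{2} \cdot \frac{215}{26} = \left(\left(\frac{1}{9} + 0\right)^{2} + 1\right)^{2} \cdot \frac{215}{26} = \left(\left(\frac{1}{9}\right)^{2} + 1\right)^{2} \cdot \frac{215}{26} = \left(\frac{1}{81} + 1\right)^{2} \cdot \frac{215}{26} = \left(\frac{82}{81}\right)^{2} \cdot \frac{215}{26} = \frac{6724}{6561} \cdot \frac{215}{26} = \frac{722830}{85293}$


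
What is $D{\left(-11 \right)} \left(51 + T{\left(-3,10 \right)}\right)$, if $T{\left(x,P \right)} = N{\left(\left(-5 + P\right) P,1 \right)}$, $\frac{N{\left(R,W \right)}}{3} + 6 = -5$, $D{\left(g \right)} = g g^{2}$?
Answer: $-23958$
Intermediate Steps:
$D{\left(g \right)} = g^{3}$
$N{\left(R,W \right)} = -33$ ($N{\left(R,W \right)} = -18 + 3 \left(-5\right) = -18 - 15 = -33$)
$T{\left(x,P \right)} = -33$
$D{\left(-11 \right)} \left(51 + T{\left(-3,10 \right)}\right) = \left(-11\right)^{3} \left(51 - 33\right) = \left(-1331\right) 18 = -23958$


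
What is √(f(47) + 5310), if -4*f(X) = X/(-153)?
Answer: √55246039/102 ≈ 72.870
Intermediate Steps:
f(X) = X/612 (f(X) = -X/(4*(-153)) = -X*(-1)/(4*153) = -(-1)*X/612 = X/612)
√(f(47) + 5310) = √((1/612)*47 + 5310) = √(47/612 + 5310) = √(3249767/612) = √55246039/102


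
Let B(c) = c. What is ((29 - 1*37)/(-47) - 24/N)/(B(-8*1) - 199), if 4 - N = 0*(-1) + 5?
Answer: -1136/9729 ≈ -0.11676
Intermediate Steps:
N = -1 (N = 4 - (0*(-1) + 5) = 4 - (0 + 5) = 4 - 1*5 = 4 - 5 = -1)
((29 - 1*37)/(-47) - 24/N)/(B(-8*1) - 199) = ((29 - 1*37)/(-47) - 24/(-1))/(-8*1 - 199) = ((29 - 37)*(-1/47) - 24*(-1))/(-8 - 199) = (-8*(-1/47) + 24)/(-207) = -(8/47 + 24)/207 = -1/207*1136/47 = -1136/9729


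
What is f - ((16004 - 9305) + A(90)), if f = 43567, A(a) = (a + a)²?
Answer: 4468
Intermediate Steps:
A(a) = 4*a² (A(a) = (2*a)² = 4*a²)
f - ((16004 - 9305) + A(90)) = 43567 - ((16004 - 9305) + 4*90²) = 43567 - (6699 + 4*8100) = 43567 - (6699 + 32400) = 43567 - 1*39099 = 43567 - 39099 = 4468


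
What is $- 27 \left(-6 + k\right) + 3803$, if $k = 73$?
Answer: $1994$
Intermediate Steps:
$- 27 \left(-6 + k\right) + 3803 = - 27 \left(-6 + 73\right) + 3803 = \left(-27\right) 67 + 3803 = -1809 + 3803 = 1994$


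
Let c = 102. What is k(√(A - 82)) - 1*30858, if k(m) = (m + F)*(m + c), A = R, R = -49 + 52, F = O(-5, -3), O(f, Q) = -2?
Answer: -31141 + 100*I*√79 ≈ -31141.0 + 888.82*I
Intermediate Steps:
F = -2
R = 3
A = 3
k(m) = (-2 + m)*(102 + m) (k(m) = (m - 2)*(m + 102) = (-2 + m)*(102 + m))
k(√(A - 82)) - 1*30858 = (-204 + (√(3 - 82))² + 100*√(3 - 82)) - 1*30858 = (-204 + (√(-79))² + 100*√(-79)) - 30858 = (-204 + (I*√79)² + 100*(I*√79)) - 30858 = (-204 - 79 + 100*I*√79) - 30858 = (-283 + 100*I*√79) - 30858 = -31141 + 100*I*√79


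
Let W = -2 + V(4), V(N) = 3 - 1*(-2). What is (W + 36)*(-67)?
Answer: -2613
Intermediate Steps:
V(N) = 5 (V(N) = 3 + 2 = 5)
W = 3 (W = -2 + 5 = 3)
(W + 36)*(-67) = (3 + 36)*(-67) = 39*(-67) = -2613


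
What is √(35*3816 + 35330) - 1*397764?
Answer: -397764 + √168890 ≈ -3.9735e+5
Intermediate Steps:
√(35*3816 + 35330) - 1*397764 = √(133560 + 35330) - 397764 = √168890 - 397764 = -397764 + √168890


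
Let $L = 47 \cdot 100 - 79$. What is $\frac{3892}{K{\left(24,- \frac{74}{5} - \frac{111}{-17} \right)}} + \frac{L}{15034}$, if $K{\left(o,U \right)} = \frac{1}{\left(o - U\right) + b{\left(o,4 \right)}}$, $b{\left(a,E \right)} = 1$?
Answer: $\frac{165473256369}{1277890} \approx 1.2949 \cdot 10^{5}$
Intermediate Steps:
$K{\left(o,U \right)} = \frac{1}{1 + o - U}$ ($K{\left(o,U \right)} = \frac{1}{\left(o - U\right) + 1} = \frac{1}{1 + o - U}$)
$L = 4621$ ($L = 4700 - 79 = 4621$)
$\frac{3892}{K{\left(24,- \frac{74}{5} - \frac{111}{-17} \right)}} + \frac{L}{15034} = \frac{3892}{\frac{1}{1 + 24 - \left(- \frac{74}{5} - \frac{111}{-17}\right)}} + \frac{4621}{15034} = \frac{3892}{\frac{1}{1 + 24 - \left(\left(-74\right) \frac{1}{5} - - \frac{111}{17}\right)}} + 4621 \cdot \frac{1}{15034} = \frac{3892}{\frac{1}{1 + 24 - \left(- \frac{74}{5} + \frac{111}{17}\right)}} + \frac{4621}{15034} = \frac{3892}{\frac{1}{1 + 24 - - \frac{703}{85}}} + \frac{4621}{15034} = \frac{3892}{\frac{1}{1 + 24 + \frac{703}{85}}} + \frac{4621}{15034} = \frac{3892}{\frac{1}{\frac{2828}{85}}} + \frac{4621}{15034} = \frac{3892}{\frac{85}{2828}} + \frac{4621}{15034} = 3892 \cdot \frac{2828}{85} + \frac{4621}{15034} = \frac{11006576}{85} + \frac{4621}{15034} = \frac{165473256369}{1277890}$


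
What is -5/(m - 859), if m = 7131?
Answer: -5/6272 ≈ -0.00079719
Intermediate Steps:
-5/(m - 859) = -5/(7131 - 859) = -5/6272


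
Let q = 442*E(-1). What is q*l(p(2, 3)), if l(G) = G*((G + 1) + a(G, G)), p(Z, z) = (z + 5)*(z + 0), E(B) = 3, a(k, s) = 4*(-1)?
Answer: 668304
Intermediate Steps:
a(k, s) = -4
p(Z, z) = z*(5 + z) (p(Z, z) = (5 + z)*z = z*(5 + z))
l(G) = G*(-3 + G) (l(G) = G*((G + 1) - 4) = G*((1 + G) - 4) = G*(-3 + G))
q = 1326 (q = 442*3 = 1326)
q*l(p(2, 3)) = 1326*((3*(5 + 3))*(-3 + 3*(5 + 3))) = 1326*((3*8)*(-3 + 3*8)) = 1326*(24*(-3 + 24)) = 1326*(24*21) = 1326*504 = 668304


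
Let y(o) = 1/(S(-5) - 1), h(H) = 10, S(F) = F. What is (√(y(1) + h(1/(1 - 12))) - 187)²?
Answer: (1122 - √354)²/36 ≈ 33806.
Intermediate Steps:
y(o) = -⅙ (y(o) = 1/(-5 - 1) = 1/(-6) = -⅙)
(√(y(1) + h(1/(1 - 12))) - 187)² = (√(-⅙ + 10) - 187)² = (√(59/6) - 187)² = (√354/6 - 187)² = (-187 + √354/6)²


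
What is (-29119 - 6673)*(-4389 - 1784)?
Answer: 220944016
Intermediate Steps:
(-29119 - 6673)*(-4389 - 1784) = -35792*(-6173) = 220944016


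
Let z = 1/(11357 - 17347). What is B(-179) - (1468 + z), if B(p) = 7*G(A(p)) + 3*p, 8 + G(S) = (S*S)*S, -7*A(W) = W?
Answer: 33749756549/293510 ≈ 1.1499e+5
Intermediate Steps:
A(W) = -W/7
z = -1/5990 (z = 1/(-5990) = -1/5990 ≈ -0.00016694)
G(S) = -8 + S³ (G(S) = -8 + (S*S)*S = -8 + S²*S = -8 + S³)
B(p) = -56 + 3*p - p³/49 (B(p) = 7*(-8 + (-p/7)³) + 3*p = 7*(-8 - p³/343) + 3*p = (-56 - p³/49) + 3*p = -56 + 3*p - p³/49)
B(-179) - (1468 + z) = (-56 + 3*(-179) - 1/49*(-179)³) - (1468 - 1/5990) = (-56 - 537 - 1/49*(-5735339)) - 1*8793319/5990 = (-56 - 537 + 5735339/49) - 8793319/5990 = 5706282/49 - 8793319/5990 = 33749756549/293510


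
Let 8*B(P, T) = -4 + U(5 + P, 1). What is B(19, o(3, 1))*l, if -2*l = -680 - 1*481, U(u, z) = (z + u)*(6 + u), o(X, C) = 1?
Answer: 433053/8 ≈ 54132.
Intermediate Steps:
U(u, z) = (6 + u)*(u + z) (U(u, z) = (u + z)*(6 + u) = (6 + u)*(u + z))
B(P, T) = 37/8 + (5 + P)²/8 + 7*P/8 (B(P, T) = (-4 + ((5 + P)² + 6*(5 + P) + 6*1 + (5 + P)*1))/8 = (-4 + ((5 + P)² + (30 + 6*P) + 6 + (5 + P)))/8 = (-4 + (41 + (5 + P)² + 7*P))/8 = (37 + (5 + P)² + 7*P)/8 = 37/8 + (5 + P)²/8 + 7*P/8)
l = 1161/2 (l = -(-680 - 1*481)/2 = -(-680 - 481)/2 = -½*(-1161) = 1161/2 ≈ 580.50)
B(19, o(3, 1))*l = (31/4 + (⅛)*19² + (17/8)*19)*(1161/2) = (31/4 + (⅛)*361 + 323/8)*(1161/2) = (31/4 + 361/8 + 323/8)*(1161/2) = (373/4)*(1161/2) = 433053/8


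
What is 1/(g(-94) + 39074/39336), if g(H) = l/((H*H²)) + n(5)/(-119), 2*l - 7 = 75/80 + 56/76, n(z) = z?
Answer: 295484231513856/281099292655033 ≈ 1.0512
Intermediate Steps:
l = 2637/608 (l = 7/2 + (75/80 + 56/76)/2 = 7/2 + (75*(1/80) + 56*(1/76))/2 = 7/2 + (15/16 + 14/19)/2 = 7/2 + (½)*(509/304) = 7/2 + 509/608 = 2637/608 ≈ 4.3372)
g(H) = -5/119 + 2637/(608*H³) (g(H) = 2637/(608*((H*H²))) + 5/(-119) = 2637/(608*(H³)) + 5*(-1/119) = 2637/(608*H³) - 5/119 = -5/119 + 2637/(608*H³))
1/(g(-94) + 39074/39336) = 1/((-5/119 + (2637/608)/(-94)³) + 39074/39336) = 1/((-5/119 + (2637/608)*(-1/830584)) + 39074*(1/39336)) = 1/((-5/119 - 2637/504995072) + 19537/19668) = 1/(-2525289163/60094413568 + 19537/19668) = 1/(281099292655033/295484231513856) = 295484231513856/281099292655033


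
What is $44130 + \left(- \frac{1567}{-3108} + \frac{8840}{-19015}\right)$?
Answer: $\frac{521604884477}{11819724} \approx 44130.0$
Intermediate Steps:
$44130 + \left(- \frac{1567}{-3108} + \frac{8840}{-19015}\right) = 44130 + \left(\left(-1567\right) \left(- \frac{1}{3108}\right) + 8840 \left(- \frac{1}{19015}\right)\right) = 44130 + \left(\frac{1567}{3108} - \frac{1768}{3803}\right) = 44130 + \frac{464357}{11819724} = \frac{521604884477}{11819724}$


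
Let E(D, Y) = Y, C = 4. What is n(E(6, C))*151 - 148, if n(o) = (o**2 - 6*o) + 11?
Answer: 305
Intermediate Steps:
n(o) = 11 + o**2 - 6*o
n(E(6, C))*151 - 148 = (11 + 4**2 - 6*4)*151 - 148 = (11 + 16 - 24)*151 - 148 = 3*151 - 148 = 453 - 148 = 305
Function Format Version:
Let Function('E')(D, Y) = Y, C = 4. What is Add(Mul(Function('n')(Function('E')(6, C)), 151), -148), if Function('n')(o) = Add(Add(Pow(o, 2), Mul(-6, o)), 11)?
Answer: 305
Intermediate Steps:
Function('n')(o) = Add(11, Pow(o, 2), Mul(-6, o))
Add(Mul(Function('n')(Function('E')(6, C)), 151), -148) = Add(Mul(Add(11, Pow(4, 2), Mul(-6, 4)), 151), -148) = Add(Mul(Add(11, 16, -24), 151), -148) = Add(Mul(3, 151), -148) = Add(453, -148) = 305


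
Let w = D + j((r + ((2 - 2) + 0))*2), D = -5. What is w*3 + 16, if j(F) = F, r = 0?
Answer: 1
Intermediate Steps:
w = -5 (w = -5 + (0 + ((2 - 2) + 0))*2 = -5 + (0 + (0 + 0))*2 = -5 + (0 + 0)*2 = -5 + 0*2 = -5 + 0 = -5)
w*3 + 16 = -5*3 + 16 = -15 + 16 = 1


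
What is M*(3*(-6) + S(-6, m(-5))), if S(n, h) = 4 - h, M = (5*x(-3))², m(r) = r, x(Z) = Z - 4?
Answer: -11025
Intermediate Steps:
x(Z) = -4 + Z
M = 1225 (M = (5*(-4 - 3))² = (5*(-7))² = (-35)² = 1225)
M*(3*(-6) + S(-6, m(-5))) = 1225*(3*(-6) + (4 - 1*(-5))) = 1225*(-18 + (4 + 5)) = 1225*(-18 + 9) = 1225*(-9) = -11025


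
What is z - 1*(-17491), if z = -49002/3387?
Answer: 19731005/1129 ≈ 17477.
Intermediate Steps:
z = -16334/1129 (z = -49002*1/3387 = -16334/1129 ≈ -14.468)
z - 1*(-17491) = -16334/1129 - 1*(-17491) = -16334/1129 + 17491 = 19731005/1129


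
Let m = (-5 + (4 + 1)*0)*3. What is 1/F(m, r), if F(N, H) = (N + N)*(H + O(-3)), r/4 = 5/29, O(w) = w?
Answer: 29/2010 ≈ 0.014428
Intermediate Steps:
r = 20/29 (r = 4*(5/29) = 20/29 ≈ 0.68966)
m = -15 (m = (-5 + 5*0)*3 = (-5 + 0)*3 = -5*3 = -15)
F(N, H) = 2*N*(-3 + H) (F(N, H) = (N + N)*(H - 3) = (2*N)*(-3 + H) = 2*N*(-3 + H))
1/F(m, r) = 1/(2*(-15)*(-3 + 20/29)) = 1/(2*(-15)*(-67/29)) = 1/(2010/29) = 29/2010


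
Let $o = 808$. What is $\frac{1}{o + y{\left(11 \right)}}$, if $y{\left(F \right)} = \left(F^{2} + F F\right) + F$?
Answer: $\frac{1}{1061} \approx 0.00094251$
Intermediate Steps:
$y{\left(F \right)} = F + 2 F^{2}$ ($y{\left(F \right)} = \left(F^{2} + F^{2}\right) + F = 2 F^{2} + F = F + 2 F^{2}$)
$\frac{1}{o + y{\left(11 \right)}} = \frac{1}{808 + 11 \left(1 + 2 \cdot 11\right)} = \frac{1}{808 + 11 \left(1 + 22\right)} = \frac{1}{808 + 11 \cdot 23} = \frac{1}{808 + 253} = \frac{1}{1061}$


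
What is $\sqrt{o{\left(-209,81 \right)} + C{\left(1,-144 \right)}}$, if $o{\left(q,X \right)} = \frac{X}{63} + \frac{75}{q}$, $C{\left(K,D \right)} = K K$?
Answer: $\frac{\sqrt{4124197}}{1463} \approx 1.3881$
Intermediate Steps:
$C{\left(K,D \right)} = K^{2}$
$o{\left(q,X \right)} = \frac{75}{q} + \frac{X}{63}$ ($o{\left(q,X \right)} = X \frac{1}{63} + \frac{75}{q} = \frac{X}{63} + \frac{75}{q} = \frac{75}{q} + \frac{X}{63}$)
$\sqrt{o{\left(-209,81 \right)} + C{\left(1,-144 \right)}} = \sqrt{\left(\frac{75}{-209} + \frac{1}{63} \cdot 81\right) + 1^{2}} = \sqrt{\left(75 \left(- \frac{1}{209}\right) + \frac{9}{7}\right) + 1} = \sqrt{\left(- \frac{75}{209} + \frac{9}{7}\right) + 1} = \sqrt{\frac{1356}{1463} + 1} = \sqrt{\frac{2819}{1463}} = \frac{\sqrt{4124197}}{1463}$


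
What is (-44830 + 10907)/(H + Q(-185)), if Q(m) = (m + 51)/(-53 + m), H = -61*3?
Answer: 4036837/21710 ≈ 185.94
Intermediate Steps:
H = -183
Q(m) = (51 + m)/(-53 + m)
(-44830 + 10907)/(H + Q(-185)) = (-44830 + 10907)/(-183 + (51 - 185)/(-53 - 185)) = -33923/(-183 - 134/(-238)) = -33923/(-183 - 1/238*(-134)) = -33923/(-183 + 67/119) = -33923/(-21710/119) = -33923*(-119/21710) = 4036837/21710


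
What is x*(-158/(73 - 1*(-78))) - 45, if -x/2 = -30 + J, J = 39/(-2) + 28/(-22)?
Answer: -251231/1661 ≈ -151.25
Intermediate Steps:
J = -457/22 (J = 39*(-½) + 28*(-1/22) = -39/2 - 14/11 = -457/22 ≈ -20.773)
x = 1117/11 (x = -2*(-30 - 457/22) = -2*(-1117/22) = 1117/11 ≈ 101.55)
x*(-158/(73 - 1*(-78))) - 45 = 1117*(-158/(73 - 1*(-78)))/11 - 45 = 1117*(-158/(73 + 78))/11 - 45 = 1117*(-158/151)/11 - 45 = 1117*(-158*1/151)/11 - 45 = (1117/11)*(-158/151) - 45 = -176486/1661 - 45 = -251231/1661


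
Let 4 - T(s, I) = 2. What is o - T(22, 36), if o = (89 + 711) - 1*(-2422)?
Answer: 3220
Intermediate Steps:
T(s, I) = 2 (T(s, I) = 4 - 1*2 = 4 - 2 = 2)
o = 3222 (o = 800 + 2422 = 3222)
o - T(22, 36) = 3222 - 1*2 = 3222 - 2 = 3220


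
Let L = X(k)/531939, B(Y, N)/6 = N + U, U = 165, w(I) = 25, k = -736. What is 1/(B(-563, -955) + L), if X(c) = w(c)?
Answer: -531939/2521390835 ≈ -0.00021097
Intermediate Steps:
B(Y, N) = 990 + 6*N (B(Y, N) = 6*(N + 165) = 6*(165 + N) = 990 + 6*N)
X(c) = 25
L = 25/531939 ≈ 4.6998e-5
1/(B(-563, -955) + L) = 1/((990 + 6*(-955)) + 25/531939) = 1/((990 - 5730) + 25/531939) = 1/(-4740 + 25/531939) = 1/(-2521390835/531939) = -531939/2521390835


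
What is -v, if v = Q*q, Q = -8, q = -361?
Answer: -2888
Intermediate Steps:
v = 2888 (v = -8*(-361) = 2888)
-v = -1*2888 = -2888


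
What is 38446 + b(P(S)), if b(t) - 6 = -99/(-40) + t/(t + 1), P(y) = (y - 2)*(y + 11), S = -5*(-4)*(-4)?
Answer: 8704781281/226360 ≈ 38456.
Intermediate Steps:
S = -80 (S = 20*(-4) = -80)
P(y) = (-2 + y)*(11 + y)
b(t) = 339/40 + t/(1 + t) (b(t) = 6 + (-99/(-40) + t/(t + 1)) = 6 + (-99*(-1/40) + t/(1 + t)) = 6 + (99/40 + t/(1 + t)) = 339/40 + t/(1 + t))
38446 + b(P(S)) = 38446 + (339 + 379*(-22 + (-80)**2 + 9*(-80)))/(40*(1 + (-22 + (-80)**2 + 9*(-80)))) = 38446 + (339 + 379*(-22 + 6400 - 720))/(40*(1 + (-22 + 6400 - 720))) = 38446 + (339 + 379*5658)/(40*(1 + 5658)) = 38446 + (1/40)*(339 + 2144382)/5659 = 38446 + (1/40)*(1/5659)*2144721 = 38446 + 2144721/226360 = 8704781281/226360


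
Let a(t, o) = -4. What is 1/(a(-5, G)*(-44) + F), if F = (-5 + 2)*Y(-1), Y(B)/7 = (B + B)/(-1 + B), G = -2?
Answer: 1/155 ≈ 0.0064516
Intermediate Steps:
Y(B) = 14*B/(-1 + B) (Y(B) = 7*((B + B)/(-1 + B)) = 7*((2*B)/(-1 + B)) = 7*(2*B/(-1 + B)) = 14*B/(-1 + B))
F = -21 (F = (-5 + 2)*(14*(-1)/(-1 - 1)) = -42*(-1)/(-2) = -42*(-1)*(-1)/2 = -3*7 = -21)
1/(a(-5, G)*(-44) + F) = 1/(-4*(-44) - 21) = 1/(176 - 21) = 1/155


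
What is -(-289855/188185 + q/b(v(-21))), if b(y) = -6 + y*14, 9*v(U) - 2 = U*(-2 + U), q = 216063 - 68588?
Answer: -49564156519/253522832 ≈ -195.50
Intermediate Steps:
q = 147475
v(U) = 2/9 + U*(-2 + U)/9 (v(U) = 2/9 + (U*(-2 + U))/9 = 2/9 + U*(-2 + U)/9)
b(y) = -6 + 14*y
-(-289855/188185 + q/b(v(-21))) = -(-289855/188185 + 147475/(-6 + 14*(2/9 - 2/9*(-21) + (⅑)*(-21)²))) = -(-289855*1/188185 + 147475/(-6 + 14*(2/9 + 14/3 + (⅑)*441))) = -(-57971/37637 + 147475/(-6 + 14*(2/9 + 14/3 + 49))) = -(-57971/37637 + 147475/(-6 + 14*(485/9))) = -(-57971/37637 + 147475/(-6 + 6790/9)) = -(-57971/37637 + 147475/(6736/9)) = -(-57971/37637 + 147475*(9/6736)) = -(-57971/37637 + 1327275/6736) = -1*49564156519/253522832 = -49564156519/253522832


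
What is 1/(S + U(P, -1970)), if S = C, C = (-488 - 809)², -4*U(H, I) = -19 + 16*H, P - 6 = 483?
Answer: 4/6721031 ≈ 5.9515e-7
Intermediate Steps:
P = 489 (P = 6 + 483 = 489)
U(H, I) = 19/4 - 4*H (U(H, I) = -(-19 + 16*H)/4 = 19/4 - 4*H)
C = 1682209 (C = (-1297)² = 1682209)
S = 1682209
1/(S + U(P, -1970)) = 1/(1682209 + (19/4 - 4*489)) = 1/(1682209 + (19/4 - 1956)) = 1/(1682209 - 7805/4) = 1/(6721031/4) = 4/6721031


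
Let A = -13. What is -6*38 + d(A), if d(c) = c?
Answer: -241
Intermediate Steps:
-6*38 + d(A) = -6*38 - 13 = -228 - 13 = -241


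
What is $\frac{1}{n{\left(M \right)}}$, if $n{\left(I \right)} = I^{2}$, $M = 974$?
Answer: $\frac{1}{948676} \approx 1.0541 \cdot 10^{-6}$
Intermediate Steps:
$\frac{1}{n{\left(M \right)}} = \frac{1}{974^{2}} = \frac{1}{948676}$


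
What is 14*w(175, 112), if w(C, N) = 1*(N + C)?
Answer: 4018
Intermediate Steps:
w(C, N) = C + N (w(C, N) = 1*(C + N) = C + N)
14*w(175, 112) = 14*(175 + 112) = 14*287 = 4018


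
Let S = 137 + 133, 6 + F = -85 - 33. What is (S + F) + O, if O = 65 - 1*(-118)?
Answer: 329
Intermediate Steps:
F = -124 (F = -6 + (-85 - 33) = -6 - 118 = -124)
S = 270
O = 183 (O = 65 + 118 = 183)
(S + F) + O = (270 - 124) + 183 = 146 + 183 = 329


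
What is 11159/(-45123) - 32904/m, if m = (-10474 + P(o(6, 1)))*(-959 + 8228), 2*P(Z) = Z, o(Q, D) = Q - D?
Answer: -1610462673/6523537397 ≈ -0.24687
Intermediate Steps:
P(Z) = Z/2
m = -152234667/2 (m = (-10474 + (6 - 1*1)/2)*(-959 + 8228) = (-10474 + (6 - 1)/2)*7269 = (-10474 + (1/2)*5)*7269 = (-10474 + 5/2)*7269 = -20943/2*7269 = -152234667/2 ≈ -7.6117e+7)
11159/(-45123) - 32904/m = 11159/(-45123) - 32904/(-152234667/2) = 11159*(-1/45123) - 32904*(-2/152234667) = -11159/45123 + 7312/16914963 = -1610462673/6523537397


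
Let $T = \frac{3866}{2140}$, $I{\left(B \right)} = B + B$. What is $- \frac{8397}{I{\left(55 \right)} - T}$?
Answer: $- \frac{998310}{12863} \approx -77.611$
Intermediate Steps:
$I{\left(B \right)} = 2 B$
$T = \frac{1933}{1070}$ ($T = 3866 \cdot \frac{1}{2140} = \frac{1933}{1070} \approx 1.8065$)
$- \frac{8397}{I{\left(55 \right)} - T} = - \frac{8397}{2 \cdot 55 - \frac{1933}{1070}} = - \frac{8397}{110 - \frac{1933}{1070}} = - \frac{8397}{\frac{115767}{1070}} = \left(-8397\right) \frac{1070}{115767} = - \frac{998310}{12863}$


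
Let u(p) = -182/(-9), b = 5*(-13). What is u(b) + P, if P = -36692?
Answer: -330046/9 ≈ -36672.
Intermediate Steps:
b = -65
u(p) = 182/9 (u(p) = -182*(-⅑) = 182/9)
u(b) + P = 182/9 - 36692 = -330046/9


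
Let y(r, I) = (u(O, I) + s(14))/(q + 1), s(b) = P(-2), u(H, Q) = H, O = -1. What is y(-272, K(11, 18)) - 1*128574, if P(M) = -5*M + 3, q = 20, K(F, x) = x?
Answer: -900014/7 ≈ -1.2857e+5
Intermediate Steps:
P(M) = 3 - 5*M
s(b) = 13 (s(b) = 3 - 5*(-2) = 3 + 10 = 13)
y(r, I) = 4/7 (y(r, I) = (-1 + 13)/(20 + 1) = 12/21 = 12*(1/21) = 4/7)
y(-272, K(11, 18)) - 1*128574 = 4/7 - 1*128574 = 4/7 - 128574 = -900014/7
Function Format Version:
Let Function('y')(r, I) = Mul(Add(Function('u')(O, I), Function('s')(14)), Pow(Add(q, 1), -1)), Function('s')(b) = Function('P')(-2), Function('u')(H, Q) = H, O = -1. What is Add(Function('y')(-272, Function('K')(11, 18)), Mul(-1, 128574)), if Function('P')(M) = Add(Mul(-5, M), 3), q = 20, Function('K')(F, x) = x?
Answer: Rational(-900014, 7) ≈ -1.2857e+5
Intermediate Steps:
Function('P')(M) = Add(3, Mul(-5, M))
Function('s')(b) = 13 (Function('s')(b) = Add(3, Mul(-5, -2)) = Add(3, 10) = 13)
Function('y')(r, I) = Rational(4, 7) (Function('y')(r, I) = Mul(Add(-1, 13), Pow(Add(20, 1), -1)) = Mul(12, Pow(21, -1)) = Mul(12, Rational(1, 21)) = Rational(4, 7))
Add(Function('y')(-272, Function('K')(11, 18)), Mul(-1, 128574)) = Add(Rational(4, 7), Mul(-1, 128574)) = Add(Rational(4, 7), -128574) = Rational(-900014, 7)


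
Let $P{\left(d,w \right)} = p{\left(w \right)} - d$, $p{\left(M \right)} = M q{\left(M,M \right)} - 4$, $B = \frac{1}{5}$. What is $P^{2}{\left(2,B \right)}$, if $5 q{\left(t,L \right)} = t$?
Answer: $\frac{561001}{15625} \approx 35.904$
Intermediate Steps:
$B = \frac{1}{5} \approx 0.2$
$q{\left(t,L \right)} = \frac{t}{5}$
$p{\left(M \right)} = -4 + \frac{M^{2}}{5}$ ($p{\left(M \right)} = M \frac{M}{5} - 4 = \frac{M^{2}}{5} - 4 = -4 + \frac{M^{2}}{5}$)
$P{\left(d,w \right)} = -4 - d + \frac{w^{2}}{5}$ ($P{\left(d,w \right)} = \left(-4 + \frac{w^{2}}{5}\right) - d = -4 - d + \frac{w^{2}}{5}$)
$P^{2}{\left(2,B \right)} = \left(-4 - 2 + \frac{1}{5 \cdot 25}\right)^{2} = \left(-4 - 2 + \frac{1}{5} \cdot \frac{1}{25}\right)^{2} = \left(-4 - 2 + \frac{1}{125}\right)^{2} = \left(- \frac{749}{125}\right)^{2} = \frac{561001}{15625}$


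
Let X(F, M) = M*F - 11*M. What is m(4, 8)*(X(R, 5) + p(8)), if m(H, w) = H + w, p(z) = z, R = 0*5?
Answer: -564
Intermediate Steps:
R = 0
X(F, M) = -11*M + F*M (X(F, M) = F*M - 11*M = -11*M + F*M)
m(4, 8)*(X(R, 5) + p(8)) = (4 + 8)*(5*(-11 + 0) + 8) = 12*(5*(-11) + 8) = 12*(-55 + 8) = 12*(-47) = -564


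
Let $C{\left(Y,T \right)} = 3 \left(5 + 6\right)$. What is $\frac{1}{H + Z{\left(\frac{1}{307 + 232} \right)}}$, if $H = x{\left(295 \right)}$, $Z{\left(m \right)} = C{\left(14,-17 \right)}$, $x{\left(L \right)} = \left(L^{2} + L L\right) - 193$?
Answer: $\frac{1}{173890} \approx 5.7508 \cdot 10^{-6}$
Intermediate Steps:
$C{\left(Y,T \right)} = 33$ ($C{\left(Y,T \right)} = 3 \cdot 11 = 33$)
$x{\left(L \right)} = -193 + 2 L^{2}$ ($x{\left(L \right)} = \left(L^{2} + L^{2}\right) - 193 = 2 L^{2} - 193 = -193 + 2 L^{2}$)
$Z{\left(m \right)} = 33$
$H = 173857$ ($H = -193 + 2 \cdot 295^{2} = -193 + 2 \cdot 87025 = -193 + 174050 = 173857$)
$\frac{1}{H + Z{\left(\frac{1}{307 + 232} \right)}} = \frac{1}{173857 + 33} = \frac{1}{173890}$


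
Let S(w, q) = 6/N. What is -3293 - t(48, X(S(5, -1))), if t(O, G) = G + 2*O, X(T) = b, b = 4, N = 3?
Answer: -3393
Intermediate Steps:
S(w, q) = 2 (S(w, q) = 6/3 = 6*(⅓) = 2)
X(T) = 4
-3293 - t(48, X(S(5, -1))) = -3293 - (4 + 2*48) = -3293 - (4 + 96) = -3293 - 1*100 = -3293 - 100 = -3393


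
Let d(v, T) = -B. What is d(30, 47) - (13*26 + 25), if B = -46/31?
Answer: -11207/31 ≈ -361.52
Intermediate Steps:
B = -46/31 (B = -46*1/31 = -46/31 ≈ -1.4839)
d(v, T) = 46/31 (d(v, T) = -1*(-46/31) = 46/31)
d(30, 47) - (13*26 + 25) = 46/31 - (13*26 + 25) = 46/31 - (338 + 25) = 46/31 - 1*363 = 46/31 - 363 = -11207/31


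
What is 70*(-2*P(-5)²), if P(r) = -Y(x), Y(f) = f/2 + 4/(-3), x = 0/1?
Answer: -2240/9 ≈ -248.89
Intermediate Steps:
x = 0 (x = 0*1 = 0)
Y(f) = -4/3 + f/2 (Y(f) = f*(½) + 4*(-⅓) = f/2 - 4/3 = -4/3 + f/2)
P(r) = 4/3 (P(r) = -(-4/3 + (½)*0) = -(-4/3 + 0) = -1*(-4/3) = 4/3)
70*(-2*P(-5)²) = 70*(-2*(4/3)²) = 70*(-2*16/9) = 70*(-32/9) = -2240/9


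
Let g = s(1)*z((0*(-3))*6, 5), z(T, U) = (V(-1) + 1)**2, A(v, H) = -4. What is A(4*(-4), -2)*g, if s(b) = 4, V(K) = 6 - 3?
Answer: -256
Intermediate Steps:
V(K) = 3
z(T, U) = 16 (z(T, U) = (3 + 1)**2 = 4**2 = 16)
g = 64 (g = 4*16 = 64)
A(4*(-4), -2)*g = -4*64 = -256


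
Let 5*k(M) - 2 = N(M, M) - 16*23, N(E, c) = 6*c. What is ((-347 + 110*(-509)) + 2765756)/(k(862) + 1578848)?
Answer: 13547095/7899046 ≈ 1.7150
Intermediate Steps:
k(M) = -366/5 + 6*M/5 (k(M) = ⅖ + (6*M - 16*23)/5 = ⅖ + (6*M - 368)/5 = ⅖ + (-368 + 6*M)/5 = ⅖ + (-368/5 + 6*M/5) = -366/5 + 6*M/5)
((-347 + 110*(-509)) + 2765756)/(k(862) + 1578848) = ((-347 + 110*(-509)) + 2765756)/((-366/5 + (6/5)*862) + 1578848) = ((-347 - 55990) + 2765756)/((-366/5 + 5172/5) + 1578848) = (-56337 + 2765756)/(4806/5 + 1578848) = 2709419/(7899046/5) = 2709419*(5/7899046) = 13547095/7899046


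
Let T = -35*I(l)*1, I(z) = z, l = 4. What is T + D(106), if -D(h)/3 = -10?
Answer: -110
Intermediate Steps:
D(h) = 30 (D(h) = -3*(-10) = 30)
T = -140 (T = -35*4*1 = -140*1 = -140)
T + D(106) = -140 + 30 = -110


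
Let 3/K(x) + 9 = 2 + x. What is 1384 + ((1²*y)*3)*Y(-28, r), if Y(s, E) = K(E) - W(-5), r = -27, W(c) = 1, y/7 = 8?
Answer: 20420/17 ≈ 1201.2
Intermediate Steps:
y = 56 (y = 7*8 = 56)
K(x) = 3/(-7 + x) (K(x) = 3/(-9 + (2 + x)) = 3/(-7 + x))
Y(s, E) = -1 + 3/(-7 + E) (Y(s, E) = 3/(-7 + E) - 1*1 = 3/(-7 + E) - 1 = -1 + 3/(-7 + E))
1384 + ((1²*y)*3)*Y(-28, r) = 1384 + ((1²*56)*3)*((10 - 1*(-27))/(-7 - 27)) = 1384 + ((1*56)*3)*((10 + 27)/(-34)) = 1384 + (56*3)*(-1/34*37) = 1384 + 168*(-37/34) = 1384 - 3108/17 = 20420/17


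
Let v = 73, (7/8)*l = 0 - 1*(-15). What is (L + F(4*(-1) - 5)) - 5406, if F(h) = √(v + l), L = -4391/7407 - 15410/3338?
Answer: -66894901412/12362283 + √4417/7 ≈ -5401.7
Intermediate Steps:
L = -64399514/12362283 (L = -4391*1/7407 - 15410*1/3338 = -4391/7407 - 7705/1669 = -64399514/12362283 ≈ -5.2094)
l = 120/7 (l = 8*(0 - 1*(-15))/7 = 8*(0 + 15)/7 = (8/7)*15 = 120/7 ≈ 17.143)
F(h) = √4417/7 (F(h) = √(73 + 120/7) = √(631/7) = √4417/7)
(L + F(4*(-1) - 5)) - 5406 = (-64399514/12362283 + √4417/7) - 5406 = -66894901412/12362283 + √4417/7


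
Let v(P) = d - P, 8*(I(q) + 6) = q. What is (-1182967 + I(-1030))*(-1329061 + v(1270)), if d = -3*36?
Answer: 6296178836673/4 ≈ 1.5740e+12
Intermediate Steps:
I(q) = -6 + q/8
d = -108
v(P) = -108 - P
(-1182967 + I(-1030))*(-1329061 + v(1270)) = (-1182967 + (-6 + (⅛)*(-1030)))*(-1329061 + (-108 - 1*1270)) = (-1182967 + (-6 - 515/4))*(-1329061 + (-108 - 1270)) = (-1182967 - 539/4)*(-1329061 - 1378) = -4732407/4*(-1330439) = 6296178836673/4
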